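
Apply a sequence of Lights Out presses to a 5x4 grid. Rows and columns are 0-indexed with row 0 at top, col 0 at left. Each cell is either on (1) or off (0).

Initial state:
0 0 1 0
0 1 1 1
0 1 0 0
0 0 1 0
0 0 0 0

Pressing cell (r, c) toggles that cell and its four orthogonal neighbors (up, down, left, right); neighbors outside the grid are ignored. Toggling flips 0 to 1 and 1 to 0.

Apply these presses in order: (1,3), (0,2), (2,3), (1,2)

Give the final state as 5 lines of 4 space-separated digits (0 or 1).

Answer: 0 1 1 0
0 0 0 0
0 1 0 0
0 0 1 1
0 0 0 0

Derivation:
After press 1 at (1,3):
0 0 1 1
0 1 0 0
0 1 0 1
0 0 1 0
0 0 0 0

After press 2 at (0,2):
0 1 0 0
0 1 1 0
0 1 0 1
0 0 1 0
0 0 0 0

After press 3 at (2,3):
0 1 0 0
0 1 1 1
0 1 1 0
0 0 1 1
0 0 0 0

After press 4 at (1,2):
0 1 1 0
0 0 0 0
0 1 0 0
0 0 1 1
0 0 0 0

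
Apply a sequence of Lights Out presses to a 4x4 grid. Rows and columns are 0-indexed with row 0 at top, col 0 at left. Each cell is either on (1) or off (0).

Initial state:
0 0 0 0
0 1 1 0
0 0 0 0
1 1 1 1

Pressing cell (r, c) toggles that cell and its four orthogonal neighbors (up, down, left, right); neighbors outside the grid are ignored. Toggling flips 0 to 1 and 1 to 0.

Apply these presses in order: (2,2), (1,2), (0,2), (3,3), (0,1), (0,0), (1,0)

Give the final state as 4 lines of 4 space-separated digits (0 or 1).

Answer: 1 1 1 1
0 0 0 1
1 1 0 0
1 1 1 0

Derivation:
After press 1 at (2,2):
0 0 0 0
0 1 0 0
0 1 1 1
1 1 0 1

After press 2 at (1,2):
0 0 1 0
0 0 1 1
0 1 0 1
1 1 0 1

After press 3 at (0,2):
0 1 0 1
0 0 0 1
0 1 0 1
1 1 0 1

After press 4 at (3,3):
0 1 0 1
0 0 0 1
0 1 0 0
1 1 1 0

After press 5 at (0,1):
1 0 1 1
0 1 0 1
0 1 0 0
1 1 1 0

After press 6 at (0,0):
0 1 1 1
1 1 0 1
0 1 0 0
1 1 1 0

After press 7 at (1,0):
1 1 1 1
0 0 0 1
1 1 0 0
1 1 1 0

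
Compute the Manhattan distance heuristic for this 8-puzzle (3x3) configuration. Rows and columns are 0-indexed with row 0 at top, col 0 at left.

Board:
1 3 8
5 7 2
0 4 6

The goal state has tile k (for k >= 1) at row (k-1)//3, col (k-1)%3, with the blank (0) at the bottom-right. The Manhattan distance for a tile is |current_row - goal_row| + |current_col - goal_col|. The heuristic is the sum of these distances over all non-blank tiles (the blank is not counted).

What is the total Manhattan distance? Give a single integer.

Tile 1: (0,0)->(0,0) = 0
Tile 3: (0,1)->(0,2) = 1
Tile 8: (0,2)->(2,1) = 3
Tile 5: (1,0)->(1,1) = 1
Tile 7: (1,1)->(2,0) = 2
Tile 2: (1,2)->(0,1) = 2
Tile 4: (2,1)->(1,0) = 2
Tile 6: (2,2)->(1,2) = 1
Sum: 0 + 1 + 3 + 1 + 2 + 2 + 2 + 1 = 12

Answer: 12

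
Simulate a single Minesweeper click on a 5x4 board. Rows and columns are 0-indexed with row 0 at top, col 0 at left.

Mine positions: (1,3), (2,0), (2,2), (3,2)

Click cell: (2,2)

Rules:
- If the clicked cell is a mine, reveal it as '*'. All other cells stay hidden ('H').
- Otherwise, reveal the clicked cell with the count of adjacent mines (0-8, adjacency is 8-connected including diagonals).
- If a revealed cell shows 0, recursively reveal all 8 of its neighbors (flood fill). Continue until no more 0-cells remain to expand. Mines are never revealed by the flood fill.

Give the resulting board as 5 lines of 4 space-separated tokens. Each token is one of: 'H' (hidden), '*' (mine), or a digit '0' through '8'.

H H H H
H H H H
H H * H
H H H H
H H H H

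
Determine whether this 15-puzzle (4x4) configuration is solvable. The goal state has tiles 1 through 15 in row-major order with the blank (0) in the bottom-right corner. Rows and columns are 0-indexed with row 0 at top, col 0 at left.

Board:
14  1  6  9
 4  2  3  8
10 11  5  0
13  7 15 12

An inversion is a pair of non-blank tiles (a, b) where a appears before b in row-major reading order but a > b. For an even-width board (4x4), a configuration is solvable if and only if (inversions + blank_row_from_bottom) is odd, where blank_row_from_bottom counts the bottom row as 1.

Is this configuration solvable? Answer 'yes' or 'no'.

Inversions: 34
Blank is in row 2 (0-indexed from top), which is row 2 counting from the bottom (bottom = 1).
34 + 2 = 36, which is even, so the puzzle is not solvable.

Answer: no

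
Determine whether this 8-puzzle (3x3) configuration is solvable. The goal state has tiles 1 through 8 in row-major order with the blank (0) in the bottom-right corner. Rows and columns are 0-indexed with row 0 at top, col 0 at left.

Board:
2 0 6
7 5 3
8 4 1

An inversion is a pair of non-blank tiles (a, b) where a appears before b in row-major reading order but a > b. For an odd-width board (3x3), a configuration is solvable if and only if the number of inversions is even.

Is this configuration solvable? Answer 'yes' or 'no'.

Answer: yes

Derivation:
Inversions (pairs i<j in row-major order where tile[i] > tile[j] > 0): 16
16 is even, so the puzzle is solvable.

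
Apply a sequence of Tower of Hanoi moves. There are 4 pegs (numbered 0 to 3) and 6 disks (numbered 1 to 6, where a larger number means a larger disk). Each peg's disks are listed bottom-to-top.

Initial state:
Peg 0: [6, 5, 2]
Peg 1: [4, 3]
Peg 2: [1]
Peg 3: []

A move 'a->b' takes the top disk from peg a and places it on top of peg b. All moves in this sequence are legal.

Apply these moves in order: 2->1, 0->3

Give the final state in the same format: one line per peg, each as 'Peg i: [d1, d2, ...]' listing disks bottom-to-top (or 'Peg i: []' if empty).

Answer: Peg 0: [6, 5]
Peg 1: [4, 3, 1]
Peg 2: []
Peg 3: [2]

Derivation:
After move 1 (2->1):
Peg 0: [6, 5, 2]
Peg 1: [4, 3, 1]
Peg 2: []
Peg 3: []

After move 2 (0->3):
Peg 0: [6, 5]
Peg 1: [4, 3, 1]
Peg 2: []
Peg 3: [2]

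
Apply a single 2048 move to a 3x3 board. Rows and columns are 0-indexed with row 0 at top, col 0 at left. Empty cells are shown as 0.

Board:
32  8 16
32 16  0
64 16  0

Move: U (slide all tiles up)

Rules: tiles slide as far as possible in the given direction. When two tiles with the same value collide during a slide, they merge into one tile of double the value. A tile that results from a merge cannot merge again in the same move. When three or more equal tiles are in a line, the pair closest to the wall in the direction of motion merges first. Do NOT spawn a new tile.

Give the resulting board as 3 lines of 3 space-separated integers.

Answer: 64  8 16
64 32  0
 0  0  0

Derivation:
Slide up:
col 0: [32, 32, 64] -> [64, 64, 0]
col 1: [8, 16, 16] -> [8, 32, 0]
col 2: [16, 0, 0] -> [16, 0, 0]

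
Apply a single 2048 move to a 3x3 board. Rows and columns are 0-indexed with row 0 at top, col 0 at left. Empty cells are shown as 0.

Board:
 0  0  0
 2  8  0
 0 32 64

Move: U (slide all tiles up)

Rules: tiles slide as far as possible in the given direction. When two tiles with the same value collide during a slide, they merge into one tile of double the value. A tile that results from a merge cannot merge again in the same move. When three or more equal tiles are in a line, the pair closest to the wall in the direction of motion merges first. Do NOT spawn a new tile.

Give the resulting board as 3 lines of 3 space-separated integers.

Slide up:
col 0: [0, 2, 0] -> [2, 0, 0]
col 1: [0, 8, 32] -> [8, 32, 0]
col 2: [0, 0, 64] -> [64, 0, 0]

Answer:  2  8 64
 0 32  0
 0  0  0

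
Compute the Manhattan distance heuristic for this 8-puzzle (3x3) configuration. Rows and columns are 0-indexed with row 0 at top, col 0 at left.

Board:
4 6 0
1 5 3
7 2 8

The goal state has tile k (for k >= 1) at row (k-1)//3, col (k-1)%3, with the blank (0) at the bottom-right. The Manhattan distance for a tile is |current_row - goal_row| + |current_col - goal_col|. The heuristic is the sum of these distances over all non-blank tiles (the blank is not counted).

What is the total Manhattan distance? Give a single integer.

Tile 4: (0,0)->(1,0) = 1
Tile 6: (0,1)->(1,2) = 2
Tile 1: (1,0)->(0,0) = 1
Tile 5: (1,1)->(1,1) = 0
Tile 3: (1,2)->(0,2) = 1
Tile 7: (2,0)->(2,0) = 0
Tile 2: (2,1)->(0,1) = 2
Tile 8: (2,2)->(2,1) = 1
Sum: 1 + 2 + 1 + 0 + 1 + 0 + 2 + 1 = 8

Answer: 8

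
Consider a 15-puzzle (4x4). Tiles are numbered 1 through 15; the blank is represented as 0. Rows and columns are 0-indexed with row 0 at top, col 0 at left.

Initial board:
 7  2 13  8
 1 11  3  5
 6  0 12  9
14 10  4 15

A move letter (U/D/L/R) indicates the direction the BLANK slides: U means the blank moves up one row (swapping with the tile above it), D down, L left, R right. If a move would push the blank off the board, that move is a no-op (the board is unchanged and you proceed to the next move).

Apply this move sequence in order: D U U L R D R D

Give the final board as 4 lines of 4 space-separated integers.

After move 1 (D):
 7  2 13  8
 1 11  3  5
 6 10 12  9
14  0  4 15

After move 2 (U):
 7  2 13  8
 1 11  3  5
 6  0 12  9
14 10  4 15

After move 3 (U):
 7  2 13  8
 1  0  3  5
 6 11 12  9
14 10  4 15

After move 4 (L):
 7  2 13  8
 0  1  3  5
 6 11 12  9
14 10  4 15

After move 5 (R):
 7  2 13  8
 1  0  3  5
 6 11 12  9
14 10  4 15

After move 6 (D):
 7  2 13  8
 1 11  3  5
 6  0 12  9
14 10  4 15

After move 7 (R):
 7  2 13  8
 1 11  3  5
 6 12  0  9
14 10  4 15

After move 8 (D):
 7  2 13  8
 1 11  3  5
 6 12  4  9
14 10  0 15

Answer:  7  2 13  8
 1 11  3  5
 6 12  4  9
14 10  0 15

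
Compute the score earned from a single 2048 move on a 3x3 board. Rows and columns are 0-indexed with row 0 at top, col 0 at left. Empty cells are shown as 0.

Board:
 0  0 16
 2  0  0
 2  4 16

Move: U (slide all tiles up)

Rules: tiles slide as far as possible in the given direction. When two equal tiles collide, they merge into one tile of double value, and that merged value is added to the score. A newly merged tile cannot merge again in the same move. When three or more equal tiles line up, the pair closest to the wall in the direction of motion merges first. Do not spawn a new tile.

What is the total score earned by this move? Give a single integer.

Answer: 36

Derivation:
Slide up:
col 0: [0, 2, 2] -> [4, 0, 0]  score +4 (running 4)
col 1: [0, 0, 4] -> [4, 0, 0]  score +0 (running 4)
col 2: [16, 0, 16] -> [32, 0, 0]  score +32 (running 36)
Board after move:
 4  4 32
 0  0  0
 0  0  0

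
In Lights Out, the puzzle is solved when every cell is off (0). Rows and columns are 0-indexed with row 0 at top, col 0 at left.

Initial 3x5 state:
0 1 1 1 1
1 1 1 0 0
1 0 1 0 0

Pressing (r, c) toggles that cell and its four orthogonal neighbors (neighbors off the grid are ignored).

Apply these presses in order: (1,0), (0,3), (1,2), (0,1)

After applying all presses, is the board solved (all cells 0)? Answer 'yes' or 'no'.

Answer: yes

Derivation:
After press 1 at (1,0):
1 1 1 1 1
0 0 1 0 0
0 0 1 0 0

After press 2 at (0,3):
1 1 0 0 0
0 0 1 1 0
0 0 1 0 0

After press 3 at (1,2):
1 1 1 0 0
0 1 0 0 0
0 0 0 0 0

After press 4 at (0,1):
0 0 0 0 0
0 0 0 0 0
0 0 0 0 0

Lights still on: 0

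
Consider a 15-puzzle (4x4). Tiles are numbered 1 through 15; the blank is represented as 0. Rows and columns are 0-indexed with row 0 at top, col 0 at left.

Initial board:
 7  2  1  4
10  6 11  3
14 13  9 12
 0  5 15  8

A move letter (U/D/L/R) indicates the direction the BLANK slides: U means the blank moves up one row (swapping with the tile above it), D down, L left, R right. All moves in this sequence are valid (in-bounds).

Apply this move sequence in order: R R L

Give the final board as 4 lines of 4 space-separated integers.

Answer:  7  2  1  4
10  6 11  3
14 13  9 12
 5  0 15  8

Derivation:
After move 1 (R):
 7  2  1  4
10  6 11  3
14 13  9 12
 5  0 15  8

After move 2 (R):
 7  2  1  4
10  6 11  3
14 13  9 12
 5 15  0  8

After move 3 (L):
 7  2  1  4
10  6 11  3
14 13  9 12
 5  0 15  8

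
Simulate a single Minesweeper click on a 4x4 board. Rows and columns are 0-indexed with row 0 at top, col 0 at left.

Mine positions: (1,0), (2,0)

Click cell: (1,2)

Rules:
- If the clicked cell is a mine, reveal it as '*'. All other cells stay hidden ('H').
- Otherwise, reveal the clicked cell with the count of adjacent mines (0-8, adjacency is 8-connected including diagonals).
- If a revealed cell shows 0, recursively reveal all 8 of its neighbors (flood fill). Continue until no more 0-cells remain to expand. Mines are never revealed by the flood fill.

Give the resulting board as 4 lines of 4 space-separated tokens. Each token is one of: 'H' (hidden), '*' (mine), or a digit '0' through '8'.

H 1 0 0
H 2 0 0
H 2 0 0
H 1 0 0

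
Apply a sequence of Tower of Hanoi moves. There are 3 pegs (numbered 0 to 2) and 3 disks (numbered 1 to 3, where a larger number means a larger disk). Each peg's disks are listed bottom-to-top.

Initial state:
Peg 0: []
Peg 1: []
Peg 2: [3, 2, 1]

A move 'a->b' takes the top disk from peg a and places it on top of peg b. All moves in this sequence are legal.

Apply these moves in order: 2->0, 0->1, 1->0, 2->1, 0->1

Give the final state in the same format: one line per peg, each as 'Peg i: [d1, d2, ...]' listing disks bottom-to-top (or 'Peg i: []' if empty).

After move 1 (2->0):
Peg 0: [1]
Peg 1: []
Peg 2: [3, 2]

After move 2 (0->1):
Peg 0: []
Peg 1: [1]
Peg 2: [3, 2]

After move 3 (1->0):
Peg 0: [1]
Peg 1: []
Peg 2: [3, 2]

After move 4 (2->1):
Peg 0: [1]
Peg 1: [2]
Peg 2: [3]

After move 5 (0->1):
Peg 0: []
Peg 1: [2, 1]
Peg 2: [3]

Answer: Peg 0: []
Peg 1: [2, 1]
Peg 2: [3]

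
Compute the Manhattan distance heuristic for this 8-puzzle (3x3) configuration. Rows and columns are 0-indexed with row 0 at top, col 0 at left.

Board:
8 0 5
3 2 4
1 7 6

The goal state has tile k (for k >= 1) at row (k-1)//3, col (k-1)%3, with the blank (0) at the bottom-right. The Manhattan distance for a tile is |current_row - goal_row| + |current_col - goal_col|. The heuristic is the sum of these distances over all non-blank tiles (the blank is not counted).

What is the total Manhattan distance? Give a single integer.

Tile 8: (0,0)->(2,1) = 3
Tile 5: (0,2)->(1,1) = 2
Tile 3: (1,0)->(0,2) = 3
Tile 2: (1,1)->(0,1) = 1
Tile 4: (1,2)->(1,0) = 2
Tile 1: (2,0)->(0,0) = 2
Tile 7: (2,1)->(2,0) = 1
Tile 6: (2,2)->(1,2) = 1
Sum: 3 + 2 + 3 + 1 + 2 + 2 + 1 + 1 = 15

Answer: 15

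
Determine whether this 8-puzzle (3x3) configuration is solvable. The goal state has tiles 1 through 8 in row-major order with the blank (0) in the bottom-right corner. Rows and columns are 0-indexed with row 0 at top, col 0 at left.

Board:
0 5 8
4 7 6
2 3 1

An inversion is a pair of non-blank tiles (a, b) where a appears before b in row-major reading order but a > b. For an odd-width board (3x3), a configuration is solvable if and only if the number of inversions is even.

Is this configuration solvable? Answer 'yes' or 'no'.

Answer: yes

Derivation:
Inversions (pairs i<j in row-major order where tile[i] > tile[j] > 0): 22
22 is even, so the puzzle is solvable.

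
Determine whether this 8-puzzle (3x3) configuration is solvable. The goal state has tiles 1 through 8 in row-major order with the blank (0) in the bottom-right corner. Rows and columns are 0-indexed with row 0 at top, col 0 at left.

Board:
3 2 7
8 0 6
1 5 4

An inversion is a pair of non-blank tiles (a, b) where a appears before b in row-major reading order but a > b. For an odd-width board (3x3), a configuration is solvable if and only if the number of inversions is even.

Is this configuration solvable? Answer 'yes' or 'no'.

Inversions (pairs i<j in row-major order where tile[i] > tile[j] > 0): 15
15 is odd, so the puzzle is not solvable.

Answer: no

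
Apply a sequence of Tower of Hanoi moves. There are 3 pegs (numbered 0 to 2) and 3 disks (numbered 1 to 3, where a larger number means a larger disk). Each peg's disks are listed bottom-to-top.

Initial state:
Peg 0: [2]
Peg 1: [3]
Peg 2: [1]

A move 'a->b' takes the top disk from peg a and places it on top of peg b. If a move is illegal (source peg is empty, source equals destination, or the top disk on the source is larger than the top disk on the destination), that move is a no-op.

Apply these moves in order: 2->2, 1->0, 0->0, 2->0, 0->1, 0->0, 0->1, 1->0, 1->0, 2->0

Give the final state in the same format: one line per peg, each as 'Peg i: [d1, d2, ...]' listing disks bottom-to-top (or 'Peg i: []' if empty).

After move 1 (2->2):
Peg 0: [2]
Peg 1: [3]
Peg 2: [1]

After move 2 (1->0):
Peg 0: [2]
Peg 1: [3]
Peg 2: [1]

After move 3 (0->0):
Peg 0: [2]
Peg 1: [3]
Peg 2: [1]

After move 4 (2->0):
Peg 0: [2, 1]
Peg 1: [3]
Peg 2: []

After move 5 (0->1):
Peg 0: [2]
Peg 1: [3, 1]
Peg 2: []

After move 6 (0->0):
Peg 0: [2]
Peg 1: [3, 1]
Peg 2: []

After move 7 (0->1):
Peg 0: [2]
Peg 1: [3, 1]
Peg 2: []

After move 8 (1->0):
Peg 0: [2, 1]
Peg 1: [3]
Peg 2: []

After move 9 (1->0):
Peg 0: [2, 1]
Peg 1: [3]
Peg 2: []

After move 10 (2->0):
Peg 0: [2, 1]
Peg 1: [3]
Peg 2: []

Answer: Peg 0: [2, 1]
Peg 1: [3]
Peg 2: []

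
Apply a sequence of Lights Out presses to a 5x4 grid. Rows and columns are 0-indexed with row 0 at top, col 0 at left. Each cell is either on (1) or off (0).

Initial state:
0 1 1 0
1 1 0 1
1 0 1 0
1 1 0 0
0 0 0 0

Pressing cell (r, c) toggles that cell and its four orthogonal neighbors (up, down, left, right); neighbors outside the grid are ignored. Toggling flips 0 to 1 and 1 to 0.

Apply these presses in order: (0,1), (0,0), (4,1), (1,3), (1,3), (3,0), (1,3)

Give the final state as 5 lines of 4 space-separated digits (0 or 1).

Answer: 0 1 0 1
0 0 1 0
0 0 1 1
0 1 0 0
0 1 1 0

Derivation:
After press 1 at (0,1):
1 0 0 0
1 0 0 1
1 0 1 0
1 1 0 0
0 0 0 0

After press 2 at (0,0):
0 1 0 0
0 0 0 1
1 0 1 0
1 1 0 0
0 0 0 0

After press 3 at (4,1):
0 1 0 0
0 0 0 1
1 0 1 0
1 0 0 0
1 1 1 0

After press 4 at (1,3):
0 1 0 1
0 0 1 0
1 0 1 1
1 0 0 0
1 1 1 0

After press 5 at (1,3):
0 1 0 0
0 0 0 1
1 0 1 0
1 0 0 0
1 1 1 0

After press 6 at (3,0):
0 1 0 0
0 0 0 1
0 0 1 0
0 1 0 0
0 1 1 0

After press 7 at (1,3):
0 1 0 1
0 0 1 0
0 0 1 1
0 1 0 0
0 1 1 0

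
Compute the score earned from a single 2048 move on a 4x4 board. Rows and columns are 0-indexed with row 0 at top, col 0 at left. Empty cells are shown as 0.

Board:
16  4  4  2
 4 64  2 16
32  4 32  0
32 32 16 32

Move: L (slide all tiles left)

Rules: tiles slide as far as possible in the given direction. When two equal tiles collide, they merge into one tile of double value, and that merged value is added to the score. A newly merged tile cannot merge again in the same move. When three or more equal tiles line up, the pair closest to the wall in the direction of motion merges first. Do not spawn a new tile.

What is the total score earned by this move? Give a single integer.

Answer: 72

Derivation:
Slide left:
row 0: [16, 4, 4, 2] -> [16, 8, 2, 0]  score +8 (running 8)
row 1: [4, 64, 2, 16] -> [4, 64, 2, 16]  score +0 (running 8)
row 2: [32, 4, 32, 0] -> [32, 4, 32, 0]  score +0 (running 8)
row 3: [32, 32, 16, 32] -> [64, 16, 32, 0]  score +64 (running 72)
Board after move:
16  8  2  0
 4 64  2 16
32  4 32  0
64 16 32  0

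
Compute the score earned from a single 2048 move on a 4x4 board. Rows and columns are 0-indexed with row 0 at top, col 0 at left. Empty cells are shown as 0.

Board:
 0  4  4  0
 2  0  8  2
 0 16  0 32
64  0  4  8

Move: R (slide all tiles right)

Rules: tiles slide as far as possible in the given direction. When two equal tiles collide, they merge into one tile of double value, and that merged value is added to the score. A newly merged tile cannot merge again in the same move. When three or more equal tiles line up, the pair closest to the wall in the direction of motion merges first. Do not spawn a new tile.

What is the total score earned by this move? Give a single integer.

Answer: 8

Derivation:
Slide right:
row 0: [0, 4, 4, 0] -> [0, 0, 0, 8]  score +8 (running 8)
row 1: [2, 0, 8, 2] -> [0, 2, 8, 2]  score +0 (running 8)
row 2: [0, 16, 0, 32] -> [0, 0, 16, 32]  score +0 (running 8)
row 3: [64, 0, 4, 8] -> [0, 64, 4, 8]  score +0 (running 8)
Board after move:
 0  0  0  8
 0  2  8  2
 0  0 16 32
 0 64  4  8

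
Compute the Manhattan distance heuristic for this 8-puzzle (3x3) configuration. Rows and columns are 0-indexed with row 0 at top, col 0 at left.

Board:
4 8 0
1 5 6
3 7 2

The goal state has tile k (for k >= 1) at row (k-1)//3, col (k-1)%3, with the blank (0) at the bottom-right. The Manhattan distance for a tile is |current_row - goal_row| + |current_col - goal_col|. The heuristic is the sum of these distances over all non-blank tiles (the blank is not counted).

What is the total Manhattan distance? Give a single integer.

Answer: 12

Derivation:
Tile 4: (0,0)->(1,0) = 1
Tile 8: (0,1)->(2,1) = 2
Tile 1: (1,0)->(0,0) = 1
Tile 5: (1,1)->(1,1) = 0
Tile 6: (1,2)->(1,2) = 0
Tile 3: (2,0)->(0,2) = 4
Tile 7: (2,1)->(2,0) = 1
Tile 2: (2,2)->(0,1) = 3
Sum: 1 + 2 + 1 + 0 + 0 + 4 + 1 + 3 = 12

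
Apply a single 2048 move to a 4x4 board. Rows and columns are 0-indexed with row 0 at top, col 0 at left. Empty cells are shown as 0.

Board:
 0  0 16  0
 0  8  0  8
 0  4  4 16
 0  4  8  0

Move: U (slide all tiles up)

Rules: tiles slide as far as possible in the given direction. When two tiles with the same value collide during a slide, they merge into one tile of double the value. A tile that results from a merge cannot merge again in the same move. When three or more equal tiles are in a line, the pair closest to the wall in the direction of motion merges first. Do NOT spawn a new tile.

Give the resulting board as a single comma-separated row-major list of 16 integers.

Answer: 0, 8, 16, 8, 0, 8, 4, 16, 0, 0, 8, 0, 0, 0, 0, 0

Derivation:
Slide up:
col 0: [0, 0, 0, 0] -> [0, 0, 0, 0]
col 1: [0, 8, 4, 4] -> [8, 8, 0, 0]
col 2: [16, 0, 4, 8] -> [16, 4, 8, 0]
col 3: [0, 8, 16, 0] -> [8, 16, 0, 0]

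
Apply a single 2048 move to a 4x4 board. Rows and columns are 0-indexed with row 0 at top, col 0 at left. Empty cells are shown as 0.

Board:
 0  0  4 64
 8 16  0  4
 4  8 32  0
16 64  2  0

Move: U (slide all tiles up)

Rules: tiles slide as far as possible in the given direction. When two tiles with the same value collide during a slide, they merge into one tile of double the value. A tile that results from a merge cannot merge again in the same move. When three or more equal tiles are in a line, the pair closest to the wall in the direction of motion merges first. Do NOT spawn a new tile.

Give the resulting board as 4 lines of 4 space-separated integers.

Slide up:
col 0: [0, 8, 4, 16] -> [8, 4, 16, 0]
col 1: [0, 16, 8, 64] -> [16, 8, 64, 0]
col 2: [4, 0, 32, 2] -> [4, 32, 2, 0]
col 3: [64, 4, 0, 0] -> [64, 4, 0, 0]

Answer:  8 16  4 64
 4  8 32  4
16 64  2  0
 0  0  0  0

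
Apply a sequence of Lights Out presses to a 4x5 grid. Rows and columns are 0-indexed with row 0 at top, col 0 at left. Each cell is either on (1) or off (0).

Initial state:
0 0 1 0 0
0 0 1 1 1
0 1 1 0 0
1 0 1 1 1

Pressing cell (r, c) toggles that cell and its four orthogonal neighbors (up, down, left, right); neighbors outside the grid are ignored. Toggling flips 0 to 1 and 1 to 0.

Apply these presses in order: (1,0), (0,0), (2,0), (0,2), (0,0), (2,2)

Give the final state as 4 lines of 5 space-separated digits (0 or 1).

After press 1 at (1,0):
1 0 1 0 0
1 1 1 1 1
1 1 1 0 0
1 0 1 1 1

After press 2 at (0,0):
0 1 1 0 0
0 1 1 1 1
1 1 1 0 0
1 0 1 1 1

After press 3 at (2,0):
0 1 1 0 0
1 1 1 1 1
0 0 1 0 0
0 0 1 1 1

After press 4 at (0,2):
0 0 0 1 0
1 1 0 1 1
0 0 1 0 0
0 0 1 1 1

After press 5 at (0,0):
1 1 0 1 0
0 1 0 1 1
0 0 1 0 0
0 0 1 1 1

After press 6 at (2,2):
1 1 0 1 0
0 1 1 1 1
0 1 0 1 0
0 0 0 1 1

Answer: 1 1 0 1 0
0 1 1 1 1
0 1 0 1 0
0 0 0 1 1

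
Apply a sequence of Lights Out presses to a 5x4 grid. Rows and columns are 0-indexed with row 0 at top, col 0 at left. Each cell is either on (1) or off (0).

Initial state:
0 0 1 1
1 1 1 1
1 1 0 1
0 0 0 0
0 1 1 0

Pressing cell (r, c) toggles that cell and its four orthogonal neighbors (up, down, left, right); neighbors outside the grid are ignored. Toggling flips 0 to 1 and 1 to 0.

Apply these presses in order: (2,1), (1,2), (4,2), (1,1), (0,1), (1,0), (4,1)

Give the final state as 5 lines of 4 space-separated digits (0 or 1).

Answer: 0 0 1 1
1 0 1 0
1 1 0 1
0 0 1 0
1 1 1 1

Derivation:
After press 1 at (2,1):
0 0 1 1
1 0 1 1
0 0 1 1
0 1 0 0
0 1 1 0

After press 2 at (1,2):
0 0 0 1
1 1 0 0
0 0 0 1
0 1 0 0
0 1 1 0

After press 3 at (4,2):
0 0 0 1
1 1 0 0
0 0 0 1
0 1 1 0
0 0 0 1

After press 4 at (1,1):
0 1 0 1
0 0 1 0
0 1 0 1
0 1 1 0
0 0 0 1

After press 5 at (0,1):
1 0 1 1
0 1 1 0
0 1 0 1
0 1 1 0
0 0 0 1

After press 6 at (1,0):
0 0 1 1
1 0 1 0
1 1 0 1
0 1 1 0
0 0 0 1

After press 7 at (4,1):
0 0 1 1
1 0 1 0
1 1 0 1
0 0 1 0
1 1 1 1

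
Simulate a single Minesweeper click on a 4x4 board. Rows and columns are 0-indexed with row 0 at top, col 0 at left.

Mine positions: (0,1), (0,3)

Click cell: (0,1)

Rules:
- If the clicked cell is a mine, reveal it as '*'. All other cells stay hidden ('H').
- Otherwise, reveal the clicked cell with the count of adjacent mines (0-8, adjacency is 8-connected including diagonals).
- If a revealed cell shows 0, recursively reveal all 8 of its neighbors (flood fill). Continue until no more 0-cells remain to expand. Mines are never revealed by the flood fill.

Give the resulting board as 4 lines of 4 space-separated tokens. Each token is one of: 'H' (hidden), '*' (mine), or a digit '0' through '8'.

H * H H
H H H H
H H H H
H H H H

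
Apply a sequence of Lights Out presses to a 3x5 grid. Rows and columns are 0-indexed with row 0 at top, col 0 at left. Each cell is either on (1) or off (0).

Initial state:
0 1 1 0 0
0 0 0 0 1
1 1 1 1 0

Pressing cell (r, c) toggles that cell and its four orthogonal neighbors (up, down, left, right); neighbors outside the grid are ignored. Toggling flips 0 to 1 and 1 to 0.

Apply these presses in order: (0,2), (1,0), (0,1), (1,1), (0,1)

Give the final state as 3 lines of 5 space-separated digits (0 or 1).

After press 1 at (0,2):
0 0 0 1 0
0 0 1 0 1
1 1 1 1 0

After press 2 at (1,0):
1 0 0 1 0
1 1 1 0 1
0 1 1 1 0

After press 3 at (0,1):
0 1 1 1 0
1 0 1 0 1
0 1 1 1 0

After press 4 at (1,1):
0 0 1 1 0
0 1 0 0 1
0 0 1 1 0

After press 5 at (0,1):
1 1 0 1 0
0 0 0 0 1
0 0 1 1 0

Answer: 1 1 0 1 0
0 0 0 0 1
0 0 1 1 0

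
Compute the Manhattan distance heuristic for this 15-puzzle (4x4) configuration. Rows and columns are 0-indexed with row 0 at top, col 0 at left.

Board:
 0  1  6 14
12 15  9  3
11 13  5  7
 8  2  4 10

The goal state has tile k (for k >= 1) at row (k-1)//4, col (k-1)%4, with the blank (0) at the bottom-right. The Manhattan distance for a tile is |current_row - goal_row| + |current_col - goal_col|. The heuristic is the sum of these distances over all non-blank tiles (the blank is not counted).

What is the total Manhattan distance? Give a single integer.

Tile 1: (0,1)->(0,0) = 1
Tile 6: (0,2)->(1,1) = 2
Tile 14: (0,3)->(3,1) = 5
Tile 12: (1,0)->(2,3) = 4
Tile 15: (1,1)->(3,2) = 3
Tile 9: (1,2)->(2,0) = 3
Tile 3: (1,3)->(0,2) = 2
Tile 11: (2,0)->(2,2) = 2
Tile 13: (2,1)->(3,0) = 2
Tile 5: (2,2)->(1,0) = 3
Tile 7: (2,3)->(1,2) = 2
Tile 8: (3,0)->(1,3) = 5
Tile 2: (3,1)->(0,1) = 3
Tile 4: (3,2)->(0,3) = 4
Tile 10: (3,3)->(2,1) = 3
Sum: 1 + 2 + 5 + 4 + 3 + 3 + 2 + 2 + 2 + 3 + 2 + 5 + 3 + 4 + 3 = 44

Answer: 44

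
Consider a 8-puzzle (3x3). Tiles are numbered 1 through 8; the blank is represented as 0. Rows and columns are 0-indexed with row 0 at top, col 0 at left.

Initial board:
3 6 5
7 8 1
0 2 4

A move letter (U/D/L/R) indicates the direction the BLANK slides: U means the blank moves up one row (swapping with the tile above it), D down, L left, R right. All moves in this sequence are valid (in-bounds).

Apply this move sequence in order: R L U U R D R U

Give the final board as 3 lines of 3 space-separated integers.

After move 1 (R):
3 6 5
7 8 1
2 0 4

After move 2 (L):
3 6 5
7 8 1
0 2 4

After move 3 (U):
3 6 5
0 8 1
7 2 4

After move 4 (U):
0 6 5
3 8 1
7 2 4

After move 5 (R):
6 0 5
3 8 1
7 2 4

After move 6 (D):
6 8 5
3 0 1
7 2 4

After move 7 (R):
6 8 5
3 1 0
7 2 4

After move 8 (U):
6 8 0
3 1 5
7 2 4

Answer: 6 8 0
3 1 5
7 2 4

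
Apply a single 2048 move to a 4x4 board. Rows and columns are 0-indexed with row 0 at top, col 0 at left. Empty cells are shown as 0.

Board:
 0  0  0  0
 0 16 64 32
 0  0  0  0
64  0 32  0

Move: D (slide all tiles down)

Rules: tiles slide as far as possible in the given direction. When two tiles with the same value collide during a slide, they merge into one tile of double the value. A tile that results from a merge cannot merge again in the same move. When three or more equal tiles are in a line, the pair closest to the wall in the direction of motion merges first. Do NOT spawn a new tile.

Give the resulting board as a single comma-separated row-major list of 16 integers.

Slide down:
col 0: [0, 0, 0, 64] -> [0, 0, 0, 64]
col 1: [0, 16, 0, 0] -> [0, 0, 0, 16]
col 2: [0, 64, 0, 32] -> [0, 0, 64, 32]
col 3: [0, 32, 0, 0] -> [0, 0, 0, 32]

Answer: 0, 0, 0, 0, 0, 0, 0, 0, 0, 0, 64, 0, 64, 16, 32, 32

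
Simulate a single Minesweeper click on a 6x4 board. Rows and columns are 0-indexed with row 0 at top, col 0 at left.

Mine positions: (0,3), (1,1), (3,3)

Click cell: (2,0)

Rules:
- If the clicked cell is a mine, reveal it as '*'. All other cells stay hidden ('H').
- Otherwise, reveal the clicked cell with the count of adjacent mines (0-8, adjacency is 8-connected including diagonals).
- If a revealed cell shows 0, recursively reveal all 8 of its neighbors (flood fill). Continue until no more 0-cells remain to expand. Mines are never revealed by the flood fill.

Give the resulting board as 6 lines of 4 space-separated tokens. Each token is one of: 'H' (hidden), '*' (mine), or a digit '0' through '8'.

H H H H
H H H H
1 H H H
H H H H
H H H H
H H H H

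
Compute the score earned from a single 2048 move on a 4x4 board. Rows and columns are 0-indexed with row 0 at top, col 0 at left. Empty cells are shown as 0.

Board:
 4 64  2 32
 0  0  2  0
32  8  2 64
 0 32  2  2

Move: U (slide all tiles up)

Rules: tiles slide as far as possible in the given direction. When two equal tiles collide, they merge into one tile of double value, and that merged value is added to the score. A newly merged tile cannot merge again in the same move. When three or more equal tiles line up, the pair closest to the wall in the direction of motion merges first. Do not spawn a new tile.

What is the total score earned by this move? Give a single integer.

Answer: 8

Derivation:
Slide up:
col 0: [4, 0, 32, 0] -> [4, 32, 0, 0]  score +0 (running 0)
col 1: [64, 0, 8, 32] -> [64, 8, 32, 0]  score +0 (running 0)
col 2: [2, 2, 2, 2] -> [4, 4, 0, 0]  score +8 (running 8)
col 3: [32, 0, 64, 2] -> [32, 64, 2, 0]  score +0 (running 8)
Board after move:
 4 64  4 32
32  8  4 64
 0 32  0  2
 0  0  0  0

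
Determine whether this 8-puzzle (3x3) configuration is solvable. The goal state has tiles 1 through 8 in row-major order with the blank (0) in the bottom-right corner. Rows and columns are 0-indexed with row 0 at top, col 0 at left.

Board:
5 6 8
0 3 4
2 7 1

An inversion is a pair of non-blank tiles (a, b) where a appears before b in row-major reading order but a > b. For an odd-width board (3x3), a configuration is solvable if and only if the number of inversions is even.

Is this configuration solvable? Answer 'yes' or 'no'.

Inversions (pairs i<j in row-major order where tile[i] > tile[j] > 0): 19
19 is odd, so the puzzle is not solvable.

Answer: no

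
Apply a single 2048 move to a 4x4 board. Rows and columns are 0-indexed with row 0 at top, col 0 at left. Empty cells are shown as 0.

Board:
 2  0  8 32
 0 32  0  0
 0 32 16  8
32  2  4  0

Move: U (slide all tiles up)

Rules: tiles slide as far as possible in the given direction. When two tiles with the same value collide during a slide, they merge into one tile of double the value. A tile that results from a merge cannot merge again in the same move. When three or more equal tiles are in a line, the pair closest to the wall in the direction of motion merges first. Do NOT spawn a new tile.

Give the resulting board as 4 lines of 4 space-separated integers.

Answer:  2 64  8 32
32  2 16  8
 0  0  4  0
 0  0  0  0

Derivation:
Slide up:
col 0: [2, 0, 0, 32] -> [2, 32, 0, 0]
col 1: [0, 32, 32, 2] -> [64, 2, 0, 0]
col 2: [8, 0, 16, 4] -> [8, 16, 4, 0]
col 3: [32, 0, 8, 0] -> [32, 8, 0, 0]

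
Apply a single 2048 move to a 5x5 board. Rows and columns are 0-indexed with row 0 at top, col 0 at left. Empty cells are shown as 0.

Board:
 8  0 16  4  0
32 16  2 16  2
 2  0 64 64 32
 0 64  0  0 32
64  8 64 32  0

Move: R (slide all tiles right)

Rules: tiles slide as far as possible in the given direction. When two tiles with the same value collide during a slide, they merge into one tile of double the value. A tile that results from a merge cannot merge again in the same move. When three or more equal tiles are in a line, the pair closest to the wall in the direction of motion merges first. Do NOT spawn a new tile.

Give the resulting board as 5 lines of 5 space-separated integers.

Slide right:
row 0: [8, 0, 16, 4, 0] -> [0, 0, 8, 16, 4]
row 1: [32, 16, 2, 16, 2] -> [32, 16, 2, 16, 2]
row 2: [2, 0, 64, 64, 32] -> [0, 0, 2, 128, 32]
row 3: [0, 64, 0, 0, 32] -> [0, 0, 0, 64, 32]
row 4: [64, 8, 64, 32, 0] -> [0, 64, 8, 64, 32]

Answer:   0   0   8  16   4
 32  16   2  16   2
  0   0   2 128  32
  0   0   0  64  32
  0  64   8  64  32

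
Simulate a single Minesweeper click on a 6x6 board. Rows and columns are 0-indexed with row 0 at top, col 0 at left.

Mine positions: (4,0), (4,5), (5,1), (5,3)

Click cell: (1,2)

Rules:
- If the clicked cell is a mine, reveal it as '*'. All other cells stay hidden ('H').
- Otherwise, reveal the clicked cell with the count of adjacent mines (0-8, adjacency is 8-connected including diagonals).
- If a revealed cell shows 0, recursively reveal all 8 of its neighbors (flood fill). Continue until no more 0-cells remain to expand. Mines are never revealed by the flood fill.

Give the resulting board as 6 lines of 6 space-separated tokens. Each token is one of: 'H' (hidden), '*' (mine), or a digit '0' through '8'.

0 0 0 0 0 0
0 0 0 0 0 0
0 0 0 0 0 0
1 1 0 0 1 1
H 2 2 1 2 H
H H H H H H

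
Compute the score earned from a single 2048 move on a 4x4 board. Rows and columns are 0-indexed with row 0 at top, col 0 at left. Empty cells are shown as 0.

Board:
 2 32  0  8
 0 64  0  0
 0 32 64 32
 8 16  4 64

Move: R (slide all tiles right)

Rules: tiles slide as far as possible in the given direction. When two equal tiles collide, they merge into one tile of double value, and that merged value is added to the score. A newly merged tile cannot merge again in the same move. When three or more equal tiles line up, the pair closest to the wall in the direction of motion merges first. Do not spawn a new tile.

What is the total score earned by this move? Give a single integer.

Slide right:
row 0: [2, 32, 0, 8] -> [0, 2, 32, 8]  score +0 (running 0)
row 1: [0, 64, 0, 0] -> [0, 0, 0, 64]  score +0 (running 0)
row 2: [0, 32, 64, 32] -> [0, 32, 64, 32]  score +0 (running 0)
row 3: [8, 16, 4, 64] -> [8, 16, 4, 64]  score +0 (running 0)
Board after move:
 0  2 32  8
 0  0  0 64
 0 32 64 32
 8 16  4 64

Answer: 0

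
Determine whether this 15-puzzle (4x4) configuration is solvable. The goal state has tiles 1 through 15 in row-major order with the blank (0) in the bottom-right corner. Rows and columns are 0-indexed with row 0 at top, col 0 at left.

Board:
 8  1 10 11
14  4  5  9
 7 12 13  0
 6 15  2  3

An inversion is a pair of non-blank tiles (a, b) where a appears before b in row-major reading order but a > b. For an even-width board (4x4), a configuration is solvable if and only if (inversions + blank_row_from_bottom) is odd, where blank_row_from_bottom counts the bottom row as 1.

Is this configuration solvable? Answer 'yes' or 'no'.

Answer: yes

Derivation:
Inversions: 51
Blank is in row 2 (0-indexed from top), which is row 2 counting from the bottom (bottom = 1).
51 + 2 = 53, which is odd, so the puzzle is solvable.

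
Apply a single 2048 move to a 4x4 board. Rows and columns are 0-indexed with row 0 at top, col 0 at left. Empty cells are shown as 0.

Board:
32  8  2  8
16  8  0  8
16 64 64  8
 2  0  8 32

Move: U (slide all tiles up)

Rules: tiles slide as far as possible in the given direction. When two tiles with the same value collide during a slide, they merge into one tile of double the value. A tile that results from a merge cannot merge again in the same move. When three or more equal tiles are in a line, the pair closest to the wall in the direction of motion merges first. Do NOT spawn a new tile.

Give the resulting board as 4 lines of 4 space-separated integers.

Answer: 32 16  2 16
32 64 64  8
 2  0  8 32
 0  0  0  0

Derivation:
Slide up:
col 0: [32, 16, 16, 2] -> [32, 32, 2, 0]
col 1: [8, 8, 64, 0] -> [16, 64, 0, 0]
col 2: [2, 0, 64, 8] -> [2, 64, 8, 0]
col 3: [8, 8, 8, 32] -> [16, 8, 32, 0]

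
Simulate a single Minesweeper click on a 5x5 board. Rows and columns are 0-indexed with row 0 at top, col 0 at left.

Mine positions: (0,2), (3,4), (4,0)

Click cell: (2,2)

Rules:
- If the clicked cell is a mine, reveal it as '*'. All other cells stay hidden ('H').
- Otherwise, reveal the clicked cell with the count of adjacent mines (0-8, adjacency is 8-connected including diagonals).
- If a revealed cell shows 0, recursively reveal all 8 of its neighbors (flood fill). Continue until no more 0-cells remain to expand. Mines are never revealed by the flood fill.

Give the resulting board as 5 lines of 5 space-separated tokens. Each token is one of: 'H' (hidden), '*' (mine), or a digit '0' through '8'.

0 1 H H H
0 1 1 1 H
0 0 0 1 H
1 1 0 1 H
H 1 0 1 H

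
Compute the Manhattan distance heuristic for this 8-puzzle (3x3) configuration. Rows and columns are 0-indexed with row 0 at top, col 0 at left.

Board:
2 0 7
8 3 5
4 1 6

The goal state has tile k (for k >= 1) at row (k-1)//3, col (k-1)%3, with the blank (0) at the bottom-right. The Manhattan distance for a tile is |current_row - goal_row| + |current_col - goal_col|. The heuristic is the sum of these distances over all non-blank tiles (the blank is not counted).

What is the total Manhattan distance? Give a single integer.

Tile 2: (0,0)->(0,1) = 1
Tile 7: (0,2)->(2,0) = 4
Tile 8: (1,0)->(2,1) = 2
Tile 3: (1,1)->(0,2) = 2
Tile 5: (1,2)->(1,1) = 1
Tile 4: (2,0)->(1,0) = 1
Tile 1: (2,1)->(0,0) = 3
Tile 6: (2,2)->(1,2) = 1
Sum: 1 + 4 + 2 + 2 + 1 + 1 + 3 + 1 = 15

Answer: 15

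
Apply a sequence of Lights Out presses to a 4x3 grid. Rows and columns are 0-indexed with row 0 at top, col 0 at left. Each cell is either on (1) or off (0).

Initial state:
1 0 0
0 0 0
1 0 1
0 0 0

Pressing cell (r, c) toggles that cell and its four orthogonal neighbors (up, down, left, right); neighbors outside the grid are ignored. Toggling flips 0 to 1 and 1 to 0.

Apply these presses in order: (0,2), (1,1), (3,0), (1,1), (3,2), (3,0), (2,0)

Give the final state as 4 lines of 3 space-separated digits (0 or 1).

Answer: 1 1 1
1 0 1
0 1 0
1 1 1

Derivation:
After press 1 at (0,2):
1 1 1
0 0 1
1 0 1
0 0 0

After press 2 at (1,1):
1 0 1
1 1 0
1 1 1
0 0 0

After press 3 at (3,0):
1 0 1
1 1 0
0 1 1
1 1 0

After press 4 at (1,1):
1 1 1
0 0 1
0 0 1
1 1 0

After press 5 at (3,2):
1 1 1
0 0 1
0 0 0
1 0 1

After press 6 at (3,0):
1 1 1
0 0 1
1 0 0
0 1 1

After press 7 at (2,0):
1 1 1
1 0 1
0 1 0
1 1 1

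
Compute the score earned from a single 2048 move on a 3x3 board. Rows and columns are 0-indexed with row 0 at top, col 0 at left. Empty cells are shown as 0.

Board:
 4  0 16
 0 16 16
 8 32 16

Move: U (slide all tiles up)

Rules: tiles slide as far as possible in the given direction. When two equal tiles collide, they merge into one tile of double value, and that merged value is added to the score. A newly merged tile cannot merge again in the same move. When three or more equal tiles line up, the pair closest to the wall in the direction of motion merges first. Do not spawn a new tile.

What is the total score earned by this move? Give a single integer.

Answer: 32

Derivation:
Slide up:
col 0: [4, 0, 8] -> [4, 8, 0]  score +0 (running 0)
col 1: [0, 16, 32] -> [16, 32, 0]  score +0 (running 0)
col 2: [16, 16, 16] -> [32, 16, 0]  score +32 (running 32)
Board after move:
 4 16 32
 8 32 16
 0  0  0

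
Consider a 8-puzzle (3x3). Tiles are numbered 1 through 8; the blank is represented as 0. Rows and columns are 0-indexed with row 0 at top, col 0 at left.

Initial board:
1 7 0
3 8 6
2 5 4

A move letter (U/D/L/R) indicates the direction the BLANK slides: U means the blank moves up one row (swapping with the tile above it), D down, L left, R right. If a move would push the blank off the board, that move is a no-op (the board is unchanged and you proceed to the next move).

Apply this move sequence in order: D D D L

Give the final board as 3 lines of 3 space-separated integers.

Answer: 1 7 6
3 8 4
2 0 5

Derivation:
After move 1 (D):
1 7 6
3 8 0
2 5 4

After move 2 (D):
1 7 6
3 8 4
2 5 0

After move 3 (D):
1 7 6
3 8 4
2 5 0

After move 4 (L):
1 7 6
3 8 4
2 0 5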